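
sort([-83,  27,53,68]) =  [-83,27,53, 68 ] 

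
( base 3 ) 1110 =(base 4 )213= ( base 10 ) 39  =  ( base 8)47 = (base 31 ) 18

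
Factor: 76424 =2^3*41^1*233^1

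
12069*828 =9993132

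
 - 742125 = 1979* ( - 375 )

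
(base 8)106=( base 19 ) 3D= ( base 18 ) 3G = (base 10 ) 70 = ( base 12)5A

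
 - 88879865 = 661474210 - 750354075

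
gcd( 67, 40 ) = 1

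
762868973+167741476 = 930610449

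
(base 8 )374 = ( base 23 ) am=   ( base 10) 252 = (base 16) FC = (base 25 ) a2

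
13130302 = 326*40277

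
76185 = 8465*9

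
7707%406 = 399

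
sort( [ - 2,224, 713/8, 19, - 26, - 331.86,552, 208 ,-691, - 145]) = [ - 691, - 331.86, - 145, - 26, - 2 , 19, 713/8,208,  224 , 552 ]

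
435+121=556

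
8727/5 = 1745 + 2/5 = 1745.40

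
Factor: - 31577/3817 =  -7^1*11^( - 1)*13^1 = - 91/11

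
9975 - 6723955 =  - 6713980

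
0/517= 0 = 0.00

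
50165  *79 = 3963035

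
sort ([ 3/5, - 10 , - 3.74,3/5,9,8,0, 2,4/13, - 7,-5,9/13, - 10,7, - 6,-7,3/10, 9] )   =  [ - 10, - 10, - 7,-7,  -  6,-5, - 3.74,0,3/10, 4/13,3/5, 3/5,9/13, 2,7,  8,9, 9] 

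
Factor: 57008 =2^4 * 7^1*509^1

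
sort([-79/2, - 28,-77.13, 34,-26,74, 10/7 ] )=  [ - 77.13 , - 79/2,-28, - 26, 10/7, 34, 74 ]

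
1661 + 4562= 6223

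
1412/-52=-28 + 11/13  =  -27.15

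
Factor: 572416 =2^10*13^1 *43^1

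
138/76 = 1 + 31/38 = 1.82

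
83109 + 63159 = 146268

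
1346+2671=4017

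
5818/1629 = 3  +  931/1629 = 3.57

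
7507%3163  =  1181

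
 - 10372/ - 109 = 10372/109 = 95.16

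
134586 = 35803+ 98783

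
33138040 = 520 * 63727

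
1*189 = 189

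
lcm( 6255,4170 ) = 12510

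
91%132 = 91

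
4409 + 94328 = 98737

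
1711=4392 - 2681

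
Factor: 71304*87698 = 2^4*3^1*13^1*2971^1 * 3373^1 = 6253218192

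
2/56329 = 2/56329=0.00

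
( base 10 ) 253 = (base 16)fd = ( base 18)e1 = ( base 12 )191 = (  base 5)2003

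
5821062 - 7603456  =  - 1782394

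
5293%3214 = 2079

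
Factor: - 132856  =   -2^3*16607^1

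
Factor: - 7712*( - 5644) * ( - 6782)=-2^8 * 17^1*83^1*241^1 * 3391^1 = - 295196912896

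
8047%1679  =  1331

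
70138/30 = 35069/15 =2337.93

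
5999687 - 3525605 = 2474082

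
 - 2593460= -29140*89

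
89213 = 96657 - 7444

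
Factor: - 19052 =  - 2^2*11^1*433^1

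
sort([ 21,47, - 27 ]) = [ - 27, 21,47]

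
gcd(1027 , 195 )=13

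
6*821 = 4926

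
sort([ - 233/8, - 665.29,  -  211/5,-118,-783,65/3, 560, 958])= [ -783  ,- 665.29 , - 118,  -  211/5, - 233/8,65/3,  560, 958 ] 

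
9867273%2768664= 1561281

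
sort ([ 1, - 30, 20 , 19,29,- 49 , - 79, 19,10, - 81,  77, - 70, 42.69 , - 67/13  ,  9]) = [ - 81, - 79, - 70, - 49, - 30,-67/13,1,9,10, 19,19, 20, 29,  42.69,  77] 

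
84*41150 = 3456600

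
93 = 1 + 92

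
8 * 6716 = 53728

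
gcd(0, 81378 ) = 81378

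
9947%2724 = 1775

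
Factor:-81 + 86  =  5 =5^1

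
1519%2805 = 1519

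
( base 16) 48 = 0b1001000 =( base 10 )72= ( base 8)110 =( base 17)44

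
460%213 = 34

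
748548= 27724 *27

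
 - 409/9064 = - 1 + 8655/9064 = -0.05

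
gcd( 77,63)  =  7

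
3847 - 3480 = 367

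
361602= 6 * 60267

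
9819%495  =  414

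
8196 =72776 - 64580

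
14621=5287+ 9334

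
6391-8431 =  - 2040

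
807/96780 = 269/32260 = 0.01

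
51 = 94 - 43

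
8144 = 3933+4211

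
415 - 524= - 109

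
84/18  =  4+2/3 = 4.67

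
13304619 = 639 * 20821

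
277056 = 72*3848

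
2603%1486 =1117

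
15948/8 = 3987/2 = 1993.50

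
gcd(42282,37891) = 1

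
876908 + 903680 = 1780588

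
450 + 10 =460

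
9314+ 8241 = 17555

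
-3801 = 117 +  - 3918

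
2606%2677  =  2606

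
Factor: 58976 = 2^5*19^1 *97^1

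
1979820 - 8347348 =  - 6367528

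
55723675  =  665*83795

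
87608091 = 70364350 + 17243741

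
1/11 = 1/11 = 0.09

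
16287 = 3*5429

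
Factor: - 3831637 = -59^1*101^1*643^1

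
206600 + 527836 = 734436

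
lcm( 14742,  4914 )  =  14742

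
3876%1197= 285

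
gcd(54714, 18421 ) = 1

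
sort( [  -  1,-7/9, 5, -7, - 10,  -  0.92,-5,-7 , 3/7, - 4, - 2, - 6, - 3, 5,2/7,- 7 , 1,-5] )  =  [ - 10, - 7, - 7, - 7, - 6, - 5, - 5, - 4,-3, - 2  , - 1 , - 0.92,-7/9,2/7,3/7, 1, 5,5]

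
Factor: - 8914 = -2^1*4457^1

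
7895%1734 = 959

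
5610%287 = 157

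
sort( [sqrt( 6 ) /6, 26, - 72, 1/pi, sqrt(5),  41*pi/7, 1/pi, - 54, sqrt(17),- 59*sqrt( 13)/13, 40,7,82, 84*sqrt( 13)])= [  -  72, - 54, - 59 *sqrt ( 13 ) /13, 1/pi, 1/pi,sqrt (6)/6, sqrt (5), sqrt( 17) , 7, 41*pi/7,  26,40,82, 84*sqrt (13)]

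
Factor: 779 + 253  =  2^3 * 3^1*43^1  =  1032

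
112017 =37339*3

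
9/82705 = 9/82705 = 0.00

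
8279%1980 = 359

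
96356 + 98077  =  194433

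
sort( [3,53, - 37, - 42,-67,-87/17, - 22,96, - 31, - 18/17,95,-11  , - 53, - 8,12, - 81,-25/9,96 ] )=[ - 81,-67, - 53, - 42,-37, - 31, -22,- 11,-8,-87/17 ,-25/9 ,-18/17, 3,12,53, 95,96,96 ]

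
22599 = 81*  279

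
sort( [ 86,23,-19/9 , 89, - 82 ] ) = [ - 82,-19/9 , 23,86,89]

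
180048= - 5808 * (-31)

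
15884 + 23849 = 39733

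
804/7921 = 804/7921=   0.10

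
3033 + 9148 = 12181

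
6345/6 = 2115/2 = 1057.50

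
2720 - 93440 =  - 90720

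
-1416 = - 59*24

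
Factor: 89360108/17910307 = 2^2*23^( -1)*547^1*40841^1*778709^ ( -1) 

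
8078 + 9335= 17413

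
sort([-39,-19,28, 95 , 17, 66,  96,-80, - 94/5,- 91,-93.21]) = [-93.21,-91,-80,-39,  -  19, - 94/5,17, 28, 66, 95,  96]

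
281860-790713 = -508853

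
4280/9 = 475 + 5/9 = 475.56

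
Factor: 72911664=2^4 * 3^6*7^1 * 19^1*47^1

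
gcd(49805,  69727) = 9961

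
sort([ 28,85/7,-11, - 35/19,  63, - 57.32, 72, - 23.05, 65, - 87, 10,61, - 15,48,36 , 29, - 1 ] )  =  [ - 87 , - 57.32, - 23.05,- 15, - 11, - 35/19, - 1, 10,  85/7 , 28,29, 36,48,61,63, 65, 72 ]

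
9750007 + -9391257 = 358750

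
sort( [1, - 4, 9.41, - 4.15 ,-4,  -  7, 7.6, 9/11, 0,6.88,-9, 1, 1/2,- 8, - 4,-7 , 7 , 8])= [ - 9,-8 ,  -  7, - 7,-4.15  ,  -  4, - 4, - 4 , 0, 1/2,9/11, 1,1  ,  6.88, 7, 7.6,8, 9.41 ]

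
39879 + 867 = 40746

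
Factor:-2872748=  - 2^2*718187^1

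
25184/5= 25184/5 = 5036.80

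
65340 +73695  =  139035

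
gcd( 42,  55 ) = 1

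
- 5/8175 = -1/1635 = - 0.00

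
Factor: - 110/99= - 2^1* 3^( - 2)* 5^1= - 10/9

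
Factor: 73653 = 3^1 * 24551^1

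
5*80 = 400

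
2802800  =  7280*385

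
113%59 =54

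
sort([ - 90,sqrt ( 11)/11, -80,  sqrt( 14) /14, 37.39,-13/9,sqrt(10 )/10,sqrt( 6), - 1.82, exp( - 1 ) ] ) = [ - 90, - 80, - 1.82, - 13/9,sqrt(14) /14 , sqrt( 11 ) /11 , sqrt(10) /10,  exp ( - 1 ),sqrt( 6 ), 37.39 ]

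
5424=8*678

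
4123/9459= 4123/9459 = 0.44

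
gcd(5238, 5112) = 18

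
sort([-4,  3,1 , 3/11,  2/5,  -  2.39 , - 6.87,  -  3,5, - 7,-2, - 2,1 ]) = [ -7, - 6.87, - 4,  -  3, - 2.39, - 2,-2,3/11, 2/5,1,1,3,  5 ]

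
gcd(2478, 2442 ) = 6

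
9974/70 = 4987/35 = 142.49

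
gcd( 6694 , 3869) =1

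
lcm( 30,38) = 570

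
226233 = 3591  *63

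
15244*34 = 518296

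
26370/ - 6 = - 4395  +  0/1=   - 4395.00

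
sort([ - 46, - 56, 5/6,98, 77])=[ - 56 ,  -  46,5/6,77, 98]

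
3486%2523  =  963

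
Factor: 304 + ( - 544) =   -  240 = -  2^4 * 3^1*5^1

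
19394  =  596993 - 577599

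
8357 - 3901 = 4456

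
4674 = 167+4507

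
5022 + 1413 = 6435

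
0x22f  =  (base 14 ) 2bd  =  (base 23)117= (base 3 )202201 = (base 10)559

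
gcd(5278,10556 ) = 5278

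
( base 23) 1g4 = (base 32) s5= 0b1110000101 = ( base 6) 4101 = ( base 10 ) 901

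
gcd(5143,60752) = 1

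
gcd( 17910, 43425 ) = 45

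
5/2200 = 1/440 = 0.00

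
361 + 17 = 378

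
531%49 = 41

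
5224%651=16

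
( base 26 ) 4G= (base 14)88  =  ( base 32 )3o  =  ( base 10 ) 120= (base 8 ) 170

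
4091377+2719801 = 6811178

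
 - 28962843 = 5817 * ( - 4979) 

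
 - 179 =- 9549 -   -  9370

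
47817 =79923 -32106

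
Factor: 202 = 2^1 * 101^1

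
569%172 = 53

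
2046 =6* 341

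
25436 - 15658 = 9778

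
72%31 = 10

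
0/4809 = 0 = 0.00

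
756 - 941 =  -185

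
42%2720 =42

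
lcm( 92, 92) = 92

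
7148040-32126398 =-24978358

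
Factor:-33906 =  - 2^1*3^1 *5651^1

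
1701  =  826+875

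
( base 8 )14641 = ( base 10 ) 6561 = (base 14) 2569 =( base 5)202221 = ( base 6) 50213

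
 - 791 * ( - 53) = 41923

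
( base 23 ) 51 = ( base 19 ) 62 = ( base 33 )3H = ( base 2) 1110100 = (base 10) 116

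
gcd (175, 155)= 5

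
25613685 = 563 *45495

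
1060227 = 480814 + 579413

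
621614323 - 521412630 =100201693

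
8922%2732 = 726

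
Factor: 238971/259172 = 2^( - 2 )* 3^1* 64793^( - 1 )*79657^1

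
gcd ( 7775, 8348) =1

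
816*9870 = 8053920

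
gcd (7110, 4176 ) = 18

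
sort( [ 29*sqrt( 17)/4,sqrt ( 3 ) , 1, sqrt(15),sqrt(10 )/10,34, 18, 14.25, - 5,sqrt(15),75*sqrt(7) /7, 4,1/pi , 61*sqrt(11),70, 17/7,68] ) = [  -  5,sqrt(10)/10 , 1/pi, 1,sqrt( 3),17/7, sqrt( 15 ), sqrt( 15),4,  14.25,18,75*sqrt ( 7 )/7,29*sqrt( 17)/4,34,68,70,61*sqrt( 11) ]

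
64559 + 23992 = 88551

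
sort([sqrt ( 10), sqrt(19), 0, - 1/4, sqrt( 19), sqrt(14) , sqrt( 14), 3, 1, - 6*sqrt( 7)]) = [-6*sqrt ( 7),- 1/4, 0, 1, 3,sqrt(10), sqrt( 14), sqrt( 14), sqrt(19 ), sqrt(19)]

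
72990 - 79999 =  - 7009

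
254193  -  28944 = 225249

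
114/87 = 38/29  =  1.31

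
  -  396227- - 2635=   -  393592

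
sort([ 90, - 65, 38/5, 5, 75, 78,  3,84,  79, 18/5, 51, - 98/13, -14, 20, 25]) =[-65,  -  14 , - 98/13, 3, 18/5,  5 , 38/5,20, 25,  51, 75, 78, 79 , 84, 90]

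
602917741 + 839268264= 1442186005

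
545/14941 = 545/14941  =  0.04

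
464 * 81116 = 37637824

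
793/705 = 793/705 = 1.12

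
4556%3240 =1316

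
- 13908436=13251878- 27160314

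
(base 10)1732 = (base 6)12004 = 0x6C4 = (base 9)2334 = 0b11011000100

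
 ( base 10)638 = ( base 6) 2542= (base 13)3a1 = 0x27E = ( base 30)L8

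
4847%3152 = 1695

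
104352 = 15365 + 88987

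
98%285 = 98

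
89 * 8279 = 736831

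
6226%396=286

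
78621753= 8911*8823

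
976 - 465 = 511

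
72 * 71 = 5112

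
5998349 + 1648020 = 7646369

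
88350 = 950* 93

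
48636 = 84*579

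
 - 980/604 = -245/151= - 1.62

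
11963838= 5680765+6283073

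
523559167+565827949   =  1089387116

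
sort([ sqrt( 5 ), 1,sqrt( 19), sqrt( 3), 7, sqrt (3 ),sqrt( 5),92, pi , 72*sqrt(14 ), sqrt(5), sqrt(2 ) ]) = [ 1, sqrt( 2),sqrt( 3), sqrt( 3 ), sqrt( 5), sqrt( 5), sqrt(5 ), pi, sqrt( 19), 7,92, 72*sqrt ( 14 )]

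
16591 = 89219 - 72628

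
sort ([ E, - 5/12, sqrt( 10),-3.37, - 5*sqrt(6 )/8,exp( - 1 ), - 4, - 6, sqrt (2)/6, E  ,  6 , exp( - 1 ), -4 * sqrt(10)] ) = [-4 * sqrt(10 ), - 6, - 4, - 3.37, - 5*sqrt( 6)/8, - 5/12, sqrt(2 )/6,exp( - 1), exp( - 1 ),E , E, sqrt( 10),6 ] 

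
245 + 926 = 1171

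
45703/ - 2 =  - 22852 + 1/2=- 22851.50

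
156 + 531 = 687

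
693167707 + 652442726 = 1345610433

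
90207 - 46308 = 43899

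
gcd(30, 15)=15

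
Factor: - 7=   -  7^1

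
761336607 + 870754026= 1632090633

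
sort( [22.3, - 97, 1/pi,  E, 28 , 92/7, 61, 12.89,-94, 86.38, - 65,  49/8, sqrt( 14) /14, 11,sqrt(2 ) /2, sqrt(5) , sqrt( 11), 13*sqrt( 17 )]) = [  -  97, - 94 , - 65,sqrt( 14)/14, 1/pi,  sqrt( 2) /2, sqrt(5),  E, sqrt(11 ) , 49/8, 11,12.89, 92/7 , 22.3, 28, 13*sqrt( 17), 61 , 86.38]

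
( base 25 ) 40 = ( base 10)100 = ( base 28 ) 3g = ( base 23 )48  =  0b1100100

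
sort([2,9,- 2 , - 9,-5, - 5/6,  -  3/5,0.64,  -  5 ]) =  [-9, - 5,-5, - 2, - 5/6, - 3/5  ,  0.64, 2, 9] 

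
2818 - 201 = 2617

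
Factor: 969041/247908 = 2^( - 2 )*3^( - 1 )*73^ ( - 1 )*283^( - 1) * 969041^1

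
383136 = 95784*4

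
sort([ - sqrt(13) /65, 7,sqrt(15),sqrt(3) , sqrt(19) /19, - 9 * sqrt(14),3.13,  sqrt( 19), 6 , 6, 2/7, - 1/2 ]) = [ - 9 * sqrt(  14), - 1/2,-sqrt ( 13 )/65, sqrt( 19 )/19, 2/7, sqrt(3),  3.13,  sqrt(15 ) , sqrt( 19),6  ,  6, 7]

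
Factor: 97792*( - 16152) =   -  1579536384 = - 2^12*3^1*191^1*673^1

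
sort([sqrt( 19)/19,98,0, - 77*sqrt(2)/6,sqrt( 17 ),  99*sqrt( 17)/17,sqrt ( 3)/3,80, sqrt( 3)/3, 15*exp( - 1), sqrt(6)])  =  [ - 77*sqrt(2 )/6,0,sqrt (19)/19,sqrt( 3)/3  ,  sqrt( 3 )/3,sqrt(6) , sqrt (17), 15*exp( - 1) , 99*sqrt ( 17 ) /17,80,98 ] 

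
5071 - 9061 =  - 3990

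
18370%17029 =1341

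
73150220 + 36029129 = 109179349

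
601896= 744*809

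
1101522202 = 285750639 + 815771563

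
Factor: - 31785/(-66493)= 3^1*5^1*7^(  -  2)*13^1 *23^( - 1 ) * 59^( - 1)*163^1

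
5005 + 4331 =9336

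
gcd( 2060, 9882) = 2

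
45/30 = 3/2 = 1.50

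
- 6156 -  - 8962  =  2806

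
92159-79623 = 12536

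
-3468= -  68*51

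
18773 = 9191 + 9582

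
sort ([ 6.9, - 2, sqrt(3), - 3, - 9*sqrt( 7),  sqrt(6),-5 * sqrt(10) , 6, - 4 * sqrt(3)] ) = [ - 9 * sqrt(7), - 5* sqrt (10),-4* sqrt(3),  -  3, - 2, sqrt( 3),sqrt(6 ), 6, 6.9]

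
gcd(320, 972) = 4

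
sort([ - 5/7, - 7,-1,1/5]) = [ - 7,  -  1, - 5/7, 1/5] 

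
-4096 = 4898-8994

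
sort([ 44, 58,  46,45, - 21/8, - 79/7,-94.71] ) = [ - 94.71, - 79/7, - 21/8, 44, 45,46, 58 ] 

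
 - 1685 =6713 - 8398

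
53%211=53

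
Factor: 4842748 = 2^2*101^1*11987^1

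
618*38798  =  23977164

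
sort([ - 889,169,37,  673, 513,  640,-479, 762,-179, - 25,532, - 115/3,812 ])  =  [ - 889, - 479, - 179,-115/3 ,-25,37,169,513,532, 640,673, 762,812 ] 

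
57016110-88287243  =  -31271133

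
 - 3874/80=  - 1937/40 = - 48.42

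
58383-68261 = -9878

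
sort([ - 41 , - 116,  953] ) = [ - 116,-41,  953 ]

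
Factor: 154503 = 3^2*17167^1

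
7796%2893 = 2010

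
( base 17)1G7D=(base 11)72A0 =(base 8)22705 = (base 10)9669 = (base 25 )fbj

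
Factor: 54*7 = 2^1*3^3 * 7^1 = 378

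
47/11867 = 47/11867=0.00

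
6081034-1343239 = 4737795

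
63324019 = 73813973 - 10489954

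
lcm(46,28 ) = 644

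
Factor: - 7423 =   -  13^1*571^1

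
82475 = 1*82475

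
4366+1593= 5959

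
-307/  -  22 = 13 + 21/22 = 13.95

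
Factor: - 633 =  - 3^1*211^1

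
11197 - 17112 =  - 5915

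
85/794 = 85/794 = 0.11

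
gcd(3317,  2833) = 1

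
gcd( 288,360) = 72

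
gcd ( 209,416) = 1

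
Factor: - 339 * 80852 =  - 27408828 = - 2^2*3^1*17^1 * 29^1*41^1*113^1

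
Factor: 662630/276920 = 67/28 = 2^( - 2 ) * 7^( - 1)*67^1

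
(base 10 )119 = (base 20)5j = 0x77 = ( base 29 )43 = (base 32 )3N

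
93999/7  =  13428+3/7=13428.43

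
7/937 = 7/937 = 0.01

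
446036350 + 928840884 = 1374877234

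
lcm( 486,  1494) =40338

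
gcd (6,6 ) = 6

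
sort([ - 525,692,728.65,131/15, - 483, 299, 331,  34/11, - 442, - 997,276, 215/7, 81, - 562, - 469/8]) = [ - 997,-562,-525, - 483, - 442, - 469/8,34/11,131/15, 215/7,81, 276, 299,331,  692,728.65 ] 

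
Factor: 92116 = 2^2*23029^1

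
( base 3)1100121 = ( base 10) 988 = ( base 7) 2611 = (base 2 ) 1111011100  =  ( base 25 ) 1ED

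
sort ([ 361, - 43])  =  [ - 43,  361]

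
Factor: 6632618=2^1*17^1 * 195077^1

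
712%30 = 22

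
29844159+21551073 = 51395232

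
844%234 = 142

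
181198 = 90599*2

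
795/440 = 1 + 71/88 = 1.81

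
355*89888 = 31910240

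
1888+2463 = 4351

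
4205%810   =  155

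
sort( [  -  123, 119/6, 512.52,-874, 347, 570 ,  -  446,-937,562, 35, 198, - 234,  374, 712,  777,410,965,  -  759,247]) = [ - 937,  -  874,-759, - 446, - 234,-123, 119/6 , 35, 198, 247, 347,374, 410, 512.52,  562,  570, 712,777,965]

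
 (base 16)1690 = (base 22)BKC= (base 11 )4381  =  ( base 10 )5776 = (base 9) 7827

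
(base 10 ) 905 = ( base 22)1j3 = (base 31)T6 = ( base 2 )1110001001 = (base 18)2e5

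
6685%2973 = 739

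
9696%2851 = 1143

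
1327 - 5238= - 3911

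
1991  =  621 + 1370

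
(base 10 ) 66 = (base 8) 102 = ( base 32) 22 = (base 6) 150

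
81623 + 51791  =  133414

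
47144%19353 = 8438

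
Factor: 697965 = 3^1*5^1*19^1*31^1*79^1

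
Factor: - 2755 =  - 5^1 * 19^1*29^1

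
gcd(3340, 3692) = 4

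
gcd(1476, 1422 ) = 18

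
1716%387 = 168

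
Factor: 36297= 3^2* 37^1*109^1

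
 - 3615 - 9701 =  - 13316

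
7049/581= 12 + 11/83 = 12.13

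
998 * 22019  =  21974962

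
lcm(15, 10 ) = 30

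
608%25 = 8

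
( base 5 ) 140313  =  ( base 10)5708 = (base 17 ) 12CD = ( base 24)9lk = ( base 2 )1011001001100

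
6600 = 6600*1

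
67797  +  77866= 145663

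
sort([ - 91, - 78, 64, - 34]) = [ - 91,-78, - 34,  64]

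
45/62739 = 5/6971  =  0.00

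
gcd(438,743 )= 1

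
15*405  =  6075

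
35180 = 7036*5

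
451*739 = 333289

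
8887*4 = 35548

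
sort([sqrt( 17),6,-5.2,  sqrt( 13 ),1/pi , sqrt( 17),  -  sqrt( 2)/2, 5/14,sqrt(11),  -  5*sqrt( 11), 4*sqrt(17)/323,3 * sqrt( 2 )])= [ - 5 * sqrt( 11 ), - 5.2, - sqrt(2) /2,4 * sqrt( 17)/323,1/pi, 5/14,sqrt( 11), sqrt( 13),sqrt( 17),sqrt(17),3*sqrt( 2 ),6]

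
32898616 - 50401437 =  - 17502821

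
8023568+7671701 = 15695269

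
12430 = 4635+7795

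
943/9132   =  943/9132 = 0.10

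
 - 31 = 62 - 93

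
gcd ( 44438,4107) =1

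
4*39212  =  156848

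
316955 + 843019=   1159974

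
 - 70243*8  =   - 561944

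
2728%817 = 277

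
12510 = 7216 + 5294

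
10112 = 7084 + 3028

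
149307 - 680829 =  - 531522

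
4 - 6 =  - 2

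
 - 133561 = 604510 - 738071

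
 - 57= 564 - 621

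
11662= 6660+5002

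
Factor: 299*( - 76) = -2^2*13^1*19^1*23^1 = - 22724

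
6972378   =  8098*861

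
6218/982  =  3109/491 = 6.33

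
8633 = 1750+6883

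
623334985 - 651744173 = -28409188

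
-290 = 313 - 603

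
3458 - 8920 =- 5462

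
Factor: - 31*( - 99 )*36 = 2^2*3^4 * 11^1*31^1 =110484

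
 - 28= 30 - 58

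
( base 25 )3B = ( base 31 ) 2o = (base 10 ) 86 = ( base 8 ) 126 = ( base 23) 3H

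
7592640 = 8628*880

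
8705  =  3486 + 5219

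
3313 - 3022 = 291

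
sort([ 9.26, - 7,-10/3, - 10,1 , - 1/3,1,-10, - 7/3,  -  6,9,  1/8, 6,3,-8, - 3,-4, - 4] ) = [  -  10, - 10,-8,-7, - 6,- 4,-4, - 10/3,-3,-7/3,-1/3, 1/8,  1 , 1, 3, 6,9,9.26 ] 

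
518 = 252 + 266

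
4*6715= 26860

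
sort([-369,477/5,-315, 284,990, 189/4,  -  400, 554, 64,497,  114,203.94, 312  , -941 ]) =[ - 941,  -  400 , - 369, - 315 , 189/4, 64, 477/5,114,203.94, 284,  312,497, 554, 990]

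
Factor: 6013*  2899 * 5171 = 7^1 * 13^1*223^1 *859^1*5171^1 = 90139253477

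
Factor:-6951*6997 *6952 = - 338118493944 = - 2^3*3^1*7^1*11^1*79^1*331^1*6997^1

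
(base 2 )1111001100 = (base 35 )RR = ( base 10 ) 972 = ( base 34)sk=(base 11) 804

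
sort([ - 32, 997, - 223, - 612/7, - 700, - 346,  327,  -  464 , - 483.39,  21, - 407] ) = [ - 700, -483.39, - 464, -407, - 346, - 223, - 612/7,-32,  21,327, 997]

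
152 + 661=813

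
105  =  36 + 69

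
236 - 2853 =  -2617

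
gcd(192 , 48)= 48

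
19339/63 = 19339/63 = 306.97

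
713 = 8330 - 7617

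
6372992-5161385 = 1211607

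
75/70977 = 25/23659 =0.00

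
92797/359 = 258 + 175/359 = 258.49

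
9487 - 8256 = 1231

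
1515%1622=1515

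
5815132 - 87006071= - 81190939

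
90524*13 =1176812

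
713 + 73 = 786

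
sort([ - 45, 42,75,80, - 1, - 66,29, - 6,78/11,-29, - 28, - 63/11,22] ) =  [ - 66,-45, - 29, - 28, - 6, - 63/11,-1, 78/11, 22,29,42,75 , 80 ] 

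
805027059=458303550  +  346723509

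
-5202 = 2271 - 7473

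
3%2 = 1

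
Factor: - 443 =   -  443^1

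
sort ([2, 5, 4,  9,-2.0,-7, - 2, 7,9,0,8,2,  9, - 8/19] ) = [ - 7, - 2.0, - 2,-8/19 , 0, 2, 2 , 4,  5,  7,  8, 9,9, 9 ] 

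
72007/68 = 1058+63/68 = 1058.93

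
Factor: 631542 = 2^1*3^1*67^1* 1571^1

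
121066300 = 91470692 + 29595608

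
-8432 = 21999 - 30431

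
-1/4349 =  - 1/4349 =- 0.00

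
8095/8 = 1011 + 7/8 = 1011.88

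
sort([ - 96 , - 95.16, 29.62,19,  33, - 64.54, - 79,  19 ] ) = [ - 96, - 95.16, - 79 , - 64.54,19 , 19, 29.62, 33] 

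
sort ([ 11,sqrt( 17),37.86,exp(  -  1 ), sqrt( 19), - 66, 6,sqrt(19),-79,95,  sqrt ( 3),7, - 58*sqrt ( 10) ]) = [-58*sqrt( 10 ),-79, - 66,exp( - 1),sqrt( 3 ),sqrt(17 ),  sqrt( 19 ),sqrt( 19),6,7,11,37.86, 95 ] 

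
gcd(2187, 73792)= 1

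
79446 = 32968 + 46478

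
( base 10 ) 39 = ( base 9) 43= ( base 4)213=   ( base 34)15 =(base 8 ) 47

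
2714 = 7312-4598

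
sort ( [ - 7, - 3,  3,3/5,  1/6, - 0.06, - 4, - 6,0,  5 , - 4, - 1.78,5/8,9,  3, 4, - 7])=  [ - 7 , - 7, - 6, - 4, - 4, - 3, - 1.78, - 0.06,0,1/6,  3/5, 5/8,  3,  3 , 4, 5,9]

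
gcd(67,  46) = 1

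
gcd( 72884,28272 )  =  76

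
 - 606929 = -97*6257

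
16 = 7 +9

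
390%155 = 80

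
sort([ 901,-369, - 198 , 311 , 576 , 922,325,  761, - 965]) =[-965  ,-369, - 198, 311,325, 576, 761,901,922]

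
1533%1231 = 302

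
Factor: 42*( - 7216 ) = - 2^5*3^1 * 7^1*11^1* 41^1 = -303072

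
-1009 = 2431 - 3440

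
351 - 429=  -  78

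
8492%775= 742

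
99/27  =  11/3 = 3.67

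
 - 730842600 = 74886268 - 805728868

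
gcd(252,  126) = 126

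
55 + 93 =148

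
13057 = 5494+7563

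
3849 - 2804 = 1045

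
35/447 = 35/447 = 0.08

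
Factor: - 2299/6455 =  - 5^( - 1)*11^2 * 19^1*1291^ (-1)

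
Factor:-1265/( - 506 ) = 2^(-1) * 5^1 =5/2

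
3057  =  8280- 5223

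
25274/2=12637 = 12637.00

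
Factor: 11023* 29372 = 2^2*7^1*73^1*151^1*1049^1 = 323767556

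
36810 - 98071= - 61261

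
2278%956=366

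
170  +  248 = 418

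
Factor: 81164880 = 2^4 * 3^2 * 5^1 * 139^1 * 811^1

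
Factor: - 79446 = - 2^1*3^1* 13241^1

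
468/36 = 13 = 13.00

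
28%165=28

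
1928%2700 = 1928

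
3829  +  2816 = 6645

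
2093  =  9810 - 7717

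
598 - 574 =24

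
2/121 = 2/121 = 0.02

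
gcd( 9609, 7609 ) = 1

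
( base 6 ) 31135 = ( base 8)10103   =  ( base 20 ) A83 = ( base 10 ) 4163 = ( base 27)5j5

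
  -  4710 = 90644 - 95354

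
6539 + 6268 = 12807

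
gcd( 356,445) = 89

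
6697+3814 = 10511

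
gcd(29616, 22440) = 24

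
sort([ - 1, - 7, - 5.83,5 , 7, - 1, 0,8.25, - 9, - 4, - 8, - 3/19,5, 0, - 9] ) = [ - 9, - 9, - 8,  -  7, - 5.83, - 4, - 1 ,  -  1 , - 3/19,0, 0, 5 , 5, 7,8.25 ] 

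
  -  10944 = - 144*76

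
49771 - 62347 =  - 12576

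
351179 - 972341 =-621162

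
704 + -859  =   - 155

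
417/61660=417/61660 = 0.01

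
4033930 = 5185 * 778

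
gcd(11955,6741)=3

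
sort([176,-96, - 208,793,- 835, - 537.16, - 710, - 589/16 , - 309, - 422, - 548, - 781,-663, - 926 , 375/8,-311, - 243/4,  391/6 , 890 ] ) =[ - 926, - 835,-781,-710,-663,- 548,  -  537.16,  -  422,- 311 ,-309, - 208,  -  96, - 243/4,- 589/16,  375/8, 391/6 , 176,793,  890 ] 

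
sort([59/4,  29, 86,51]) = [59/4, 29, 51, 86 ] 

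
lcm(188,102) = 9588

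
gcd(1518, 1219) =23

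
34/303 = 34/303= 0.11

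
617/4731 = 617/4731 = 0.13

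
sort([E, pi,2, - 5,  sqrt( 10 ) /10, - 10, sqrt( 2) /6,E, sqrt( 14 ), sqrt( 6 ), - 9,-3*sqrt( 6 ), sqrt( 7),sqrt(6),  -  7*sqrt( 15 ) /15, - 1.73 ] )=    [ - 10,  -  9 , - 3 * sqrt(6),-5, - 7*sqrt( 15)/15, - 1.73,sqrt (2)/6, sqrt( 10)/10, 2 , sqrt( 6),sqrt( 6), sqrt (7) , E, E, pi, sqrt(14) ] 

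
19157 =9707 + 9450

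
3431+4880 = 8311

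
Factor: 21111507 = 3^2*29^1 * 47^1 * 1721^1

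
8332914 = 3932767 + 4400147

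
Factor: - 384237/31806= -749/62 = - 2^( - 1) *7^1 * 31^ ( - 1)*107^1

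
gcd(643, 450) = 1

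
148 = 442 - 294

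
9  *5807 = 52263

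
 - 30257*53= - 1603621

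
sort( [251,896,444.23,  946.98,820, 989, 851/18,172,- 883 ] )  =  [ - 883,851/18, 172,251,444.23,820,896,946.98,989 ]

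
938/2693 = 938/2693  =  0.35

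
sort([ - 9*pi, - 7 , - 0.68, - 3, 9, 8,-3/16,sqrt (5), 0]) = [ - 9*pi, - 7,-3, - 0.68, - 3/16, 0 , sqrt ( 5),8, 9]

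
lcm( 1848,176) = 3696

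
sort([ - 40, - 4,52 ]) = [  -  40, - 4, 52] 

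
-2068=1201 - 3269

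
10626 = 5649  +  4977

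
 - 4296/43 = -4296/43 = -99.91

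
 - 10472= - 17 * 616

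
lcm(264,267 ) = 23496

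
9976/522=19 + 1/9 = 19.11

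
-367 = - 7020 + 6653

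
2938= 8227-5289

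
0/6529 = 0= 0.00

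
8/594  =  4/297 = 0.01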